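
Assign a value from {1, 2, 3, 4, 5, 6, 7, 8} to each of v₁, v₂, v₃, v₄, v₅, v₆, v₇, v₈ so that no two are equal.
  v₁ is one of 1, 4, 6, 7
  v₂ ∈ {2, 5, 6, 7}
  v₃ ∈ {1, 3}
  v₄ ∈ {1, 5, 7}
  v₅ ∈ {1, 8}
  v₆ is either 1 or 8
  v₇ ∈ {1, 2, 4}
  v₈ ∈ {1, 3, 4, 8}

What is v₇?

v₅ and v₆ between them cover only {1, 8} — a naked pair. Remove those values from v₁, v₃, v₄, v₇, v₈.
v₃'s domain is down to {3}, so v₃ = 3. Eliminate 3 elsewhere: v₈.
v₈ must be 4 (only option left). So v₁, v₇ can't be 4.
So v₇ = 2.

2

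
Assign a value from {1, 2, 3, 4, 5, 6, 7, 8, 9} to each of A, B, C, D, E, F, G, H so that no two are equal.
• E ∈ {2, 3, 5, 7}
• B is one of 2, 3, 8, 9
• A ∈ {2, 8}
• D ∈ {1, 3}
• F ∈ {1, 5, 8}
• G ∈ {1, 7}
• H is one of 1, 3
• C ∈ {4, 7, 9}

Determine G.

7

The 8 variables together cover exactly {1, 2, 3, 4, 5, 7, 8, 9} — 8 values for 8 variables — and 4 appears only in C's list, so C = 4.
The 7 still-open variables draw from only 7 values {1, 2, 3, 5, 7, 8, 9}, so each is used; only B can be 9, hence B = 9.
The 2 variables D and H are confined to {1, 3}, which locks those values in; drop them from E, F, G.
So G = 7.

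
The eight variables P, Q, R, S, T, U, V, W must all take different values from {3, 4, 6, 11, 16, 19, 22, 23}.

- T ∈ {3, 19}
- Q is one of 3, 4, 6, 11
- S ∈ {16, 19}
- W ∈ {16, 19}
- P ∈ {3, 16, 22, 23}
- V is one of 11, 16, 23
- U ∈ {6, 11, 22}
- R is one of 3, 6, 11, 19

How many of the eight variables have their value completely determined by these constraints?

2

The 8 variables together cover exactly {3, 4, 6, 11, 16, 19, 22, 23} — 8 values for 8 variables — and 4 appears only in Q's list, so Q = 4.
S and W share exactly the 2 values {16, 19}; by pigeonhole those values go to them, so strike 16, 19 from P, R, T, V.
T must be 3 (only option left). Remove 3 from P, R.
Determined: Q=4, T=3. The other variables each still have more than one consistent value. That makes 2.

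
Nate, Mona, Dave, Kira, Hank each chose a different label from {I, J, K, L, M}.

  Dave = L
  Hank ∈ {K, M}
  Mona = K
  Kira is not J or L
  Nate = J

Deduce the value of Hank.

M

Nate has just one choice, so Nate = J.
That leaves Mona = K. Eliminate K elsewhere: Kira, Hank.
So Hank = M.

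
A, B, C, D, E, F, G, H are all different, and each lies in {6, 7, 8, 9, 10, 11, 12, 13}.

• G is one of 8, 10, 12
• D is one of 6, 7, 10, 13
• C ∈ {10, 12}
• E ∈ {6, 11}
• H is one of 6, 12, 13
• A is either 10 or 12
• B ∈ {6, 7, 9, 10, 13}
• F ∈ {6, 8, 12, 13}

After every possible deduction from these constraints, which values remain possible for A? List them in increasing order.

10, 12

The 8 variables together cover exactly {6, 7, 8, 9, 10, 11, 12, 13} — 8 values for 8 variables — and 9 appears only in B's list, so B = 9.
Among the 7 still-open variables, 7 fits only D (and all 7 values in {6, 7, 8, 10, 11, 12, 13} must be used), so D = 7.
The 6 still-open variables together cover exactly {6, 8, 10, 11, 12, 13} — 6 values for 6 variables — and 11 appears only in E's list, so E = 11.
The 2 variables A and C are confined to {10, 12}, which locks those values in; drop them from F, G, H.
G must be 8 (only option left). Strike 8 from F.
No further eliminations apply; A can still be any of 10, 12.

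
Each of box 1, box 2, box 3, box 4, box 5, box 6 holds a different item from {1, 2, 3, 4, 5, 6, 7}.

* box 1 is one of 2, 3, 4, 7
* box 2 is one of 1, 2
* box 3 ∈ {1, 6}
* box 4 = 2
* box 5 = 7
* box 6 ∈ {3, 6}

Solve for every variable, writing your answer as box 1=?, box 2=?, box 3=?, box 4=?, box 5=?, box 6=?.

box 4's domain is down to {2}, so box 4 = 2. Strike 2 from box 1, box 2.
box 5's domain is down to {7}, so box 5 = 7. So box 1 can't be 7.
box 2 must be 1 (only option left). Strike 1 from box 3.
That leaves box 3 = 6. Eliminate 6 elsewhere: box 6.
box 6's domain is down to {3}, so box 6 = 3. Strike 3 from box 1.
That leaves box 1 = 4.

box 1=4, box 2=1, box 3=6, box 4=2, box 5=7, box 6=3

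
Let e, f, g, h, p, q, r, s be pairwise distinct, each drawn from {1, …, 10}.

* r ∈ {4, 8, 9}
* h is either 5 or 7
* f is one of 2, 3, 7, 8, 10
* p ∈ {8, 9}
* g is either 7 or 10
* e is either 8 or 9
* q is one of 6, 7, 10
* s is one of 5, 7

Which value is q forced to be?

6

e and p share exactly the 2 values {8, 9}; by pigeonhole those values go to them, so strike 8, 9 from f, r.
r's domain is down to {4}, so r = 4.
The 2 variables h and s are confined to {5, 7}, which locks those values in; drop them from f, g, q.
g has just one choice, so g = 10. Strike 10 from f, q.
So q = 6.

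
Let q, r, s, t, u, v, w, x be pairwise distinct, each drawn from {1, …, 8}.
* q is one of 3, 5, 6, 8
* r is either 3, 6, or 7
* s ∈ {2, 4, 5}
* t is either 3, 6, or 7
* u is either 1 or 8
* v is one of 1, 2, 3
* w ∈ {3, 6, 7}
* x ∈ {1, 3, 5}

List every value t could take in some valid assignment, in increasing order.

The 8 variables together cover exactly {1, 2, 3, 4, 5, 6, 7, 8} — 8 values for 8 variables — and 4 appears only in s's list, so s = 4.
Among the 7 still-open variables, 2 fits only v (and all 7 values in {1, 2, 3, 5, 6, 7, 8} must be used), so v = 2.
r, t, w share exactly the 3 values {3, 6, 7}; by pigeonhole those values go to them, so strike 3, 6, 7 from q, x.
No further eliminations apply; t can still be any of 3, 6, 7.

3, 6, 7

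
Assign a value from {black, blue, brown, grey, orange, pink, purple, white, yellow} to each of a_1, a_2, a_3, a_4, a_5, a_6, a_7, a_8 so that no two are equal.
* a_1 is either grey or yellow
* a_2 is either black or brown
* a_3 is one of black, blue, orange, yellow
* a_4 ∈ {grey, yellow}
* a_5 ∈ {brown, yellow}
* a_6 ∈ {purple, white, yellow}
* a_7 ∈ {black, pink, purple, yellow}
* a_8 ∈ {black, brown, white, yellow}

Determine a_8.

white

a_1 and a_4 between them cover only {grey, yellow} — a naked pair. Remove those values from a_3, a_5, a_6, a_7, a_8.
a_5 has just one choice, so a_5 = brown. Strike brown from a_2, a_8.
a_2 has just one choice, so a_2 = black. Strike black from a_3, a_7, a_8.
So a_8 = white.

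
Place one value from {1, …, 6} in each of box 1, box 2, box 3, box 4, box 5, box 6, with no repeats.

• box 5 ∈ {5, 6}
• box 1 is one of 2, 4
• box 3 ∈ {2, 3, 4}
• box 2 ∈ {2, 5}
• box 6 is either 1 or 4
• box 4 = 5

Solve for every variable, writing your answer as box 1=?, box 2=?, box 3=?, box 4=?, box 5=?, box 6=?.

box 4 has just one choice, so box 4 = 5. Eliminate 5 elsewhere: box 2, box 5.
box 5 has just one choice, so box 5 = 6.
box 2's domain is down to {2}, so box 2 = 2. So box 1, box 3 can't be 2.
box 1's domain is down to {4}, so box 1 = 4. So box 3, box 6 can't be 4.
box 3 must be 3 (only option left).
That leaves box 6 = 1.

box 1=4, box 2=2, box 3=3, box 4=5, box 5=6, box 6=1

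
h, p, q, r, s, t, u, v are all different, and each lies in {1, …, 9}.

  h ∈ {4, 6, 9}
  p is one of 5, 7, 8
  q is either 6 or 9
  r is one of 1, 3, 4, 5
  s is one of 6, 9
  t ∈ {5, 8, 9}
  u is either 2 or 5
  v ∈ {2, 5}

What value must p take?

7

q and s share exactly the 2 values {6, 9}; by pigeonhole those values go to them, so strike 6, 9 from h, t.
h has just one choice, so h = 4. Remove 4 from r.
u and v share exactly the 2 values {2, 5}; by pigeonhole those values go to them, so strike 2, 5 from p, r, t.
t's domain is down to {8}, so t = 8. Eliminate 8 elsewhere: p.
So p = 7.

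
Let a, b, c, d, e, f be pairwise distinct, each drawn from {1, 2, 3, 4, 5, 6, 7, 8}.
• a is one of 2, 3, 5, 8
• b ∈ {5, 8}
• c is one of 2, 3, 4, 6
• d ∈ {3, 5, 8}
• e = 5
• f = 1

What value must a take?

e has just one choice, so e = 5. So a, b, d can't be 5.
f must be 1 (only option left).
That leaves b = 8. Eliminate 8 elsewhere: a, d.
d has just one choice, so d = 3. So a, c can't be 3.
So a = 2.

2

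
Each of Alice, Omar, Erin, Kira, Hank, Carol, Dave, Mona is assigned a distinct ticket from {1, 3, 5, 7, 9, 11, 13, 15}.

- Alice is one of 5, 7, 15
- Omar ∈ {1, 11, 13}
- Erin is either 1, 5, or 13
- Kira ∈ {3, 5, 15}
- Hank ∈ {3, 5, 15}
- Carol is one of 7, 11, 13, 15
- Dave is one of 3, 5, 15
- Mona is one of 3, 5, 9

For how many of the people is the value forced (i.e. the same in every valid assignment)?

2

The 8 variables draw from only 8 values {1, 3, 5, 7, 9, 11, 13, 15}, so each is used; only Mona can be 9, hence Mona = 9.
Kira, Hank, Dave between them cover only {3, 5, 15} — a naked triple. Remove those values from Alice, Erin, Carol.
Alice has just one choice, so Alice = 7. Remove 7 from Carol.
Determined: Alice=7, Mona=9. The other people each still have more than one consistent value. That makes 2.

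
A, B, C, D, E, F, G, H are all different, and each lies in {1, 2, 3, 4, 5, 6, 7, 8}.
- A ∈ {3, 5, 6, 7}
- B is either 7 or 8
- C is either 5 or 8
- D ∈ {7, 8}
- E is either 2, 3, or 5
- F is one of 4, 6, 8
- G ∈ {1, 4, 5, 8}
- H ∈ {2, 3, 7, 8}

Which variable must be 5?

The 8 variables draw from only 8 values {1, 2, 3, 4, 5, 6, 7, 8}, so each is used; only G can be 1, hence G = 1.
The 7 still-open variables together cover exactly {2, 3, 4, 5, 6, 7, 8} — 7 values for 7 variables — and 4 appears only in F's list, so F = 4.
The 6 still-open variables draw from only 6 values {2, 3, 5, 6, 7, 8}, so each is used; only A can be 6, hence A = 6.
B and D between them cover only {7, 8} — a naked pair. Remove those values from C, H.
So 5 goes to C.

C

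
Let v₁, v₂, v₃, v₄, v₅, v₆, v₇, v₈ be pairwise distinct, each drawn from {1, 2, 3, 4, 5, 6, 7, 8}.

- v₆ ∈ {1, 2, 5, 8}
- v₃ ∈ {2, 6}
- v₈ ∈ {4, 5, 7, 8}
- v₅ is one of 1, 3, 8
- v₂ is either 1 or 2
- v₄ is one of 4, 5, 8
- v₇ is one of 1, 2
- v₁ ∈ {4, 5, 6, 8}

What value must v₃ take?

Among the 8 variables, 3 fits only v₅ (and all 8 values in {1, 2, 3, 4, 5, 6, 7, 8} must be used), so v₅ = 3.
Among the 7 still-open variables, 7 fits only v₈ (and all 7 values in {1, 2, 4, 5, 6, 7, 8} must be used), so v₈ = 7.
v₂ and v₇ share exactly the 2 values {1, 2}; by pigeonhole those values go to them, so strike 1, 2 from v₃, v₆.
So v₃ = 6.

6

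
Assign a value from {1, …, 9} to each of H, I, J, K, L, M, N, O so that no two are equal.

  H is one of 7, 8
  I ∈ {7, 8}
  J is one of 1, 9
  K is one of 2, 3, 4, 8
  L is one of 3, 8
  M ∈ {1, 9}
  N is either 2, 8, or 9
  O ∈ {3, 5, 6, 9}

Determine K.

H and I between them cover only {7, 8} — a naked pair. Remove those values from K, L, N.
L's domain is down to {3}, so L = 3. Remove 3 from K, O.
J and M share exactly the 2 values {1, 9}; by pigeonhole those values go to them, so strike 1, 9 from N, O.
That leaves N = 2. Remove 2 from K.
So K = 4.

4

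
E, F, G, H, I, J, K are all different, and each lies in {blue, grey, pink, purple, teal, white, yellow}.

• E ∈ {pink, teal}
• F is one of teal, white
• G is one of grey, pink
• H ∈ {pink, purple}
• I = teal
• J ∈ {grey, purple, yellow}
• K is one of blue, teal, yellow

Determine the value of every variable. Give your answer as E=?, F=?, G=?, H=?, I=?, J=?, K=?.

I must be teal (only option left). So E, F, K can't be teal.
E must be pink (only option left). Eliminate pink elsewhere: G, H.
That leaves F = white.
G's domain is down to {grey}, so G = grey. Strike grey from J.
H has just one choice, so H = purple. So J can't be purple.
J has just one choice, so J = yellow. Strike yellow from K.
K must be blue (only option left).

E=pink, F=white, G=grey, H=purple, I=teal, J=yellow, K=blue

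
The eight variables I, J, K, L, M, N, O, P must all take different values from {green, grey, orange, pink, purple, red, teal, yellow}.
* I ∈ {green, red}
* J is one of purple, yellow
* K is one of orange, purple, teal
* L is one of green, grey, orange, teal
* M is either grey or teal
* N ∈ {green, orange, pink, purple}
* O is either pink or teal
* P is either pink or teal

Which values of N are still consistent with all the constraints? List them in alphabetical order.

green, orange, purple

Among the 8 variables, red fits only I (and all 8 values in {green, grey, orange, pink, purple, red, teal, yellow} must be used), so I = red.
The 7 still-open variables together cover exactly {green, grey, orange, pink, purple, teal, yellow} — 7 values for 7 variables — and yellow appears only in J's list, so J = yellow.
O and P share exactly the 2 values {pink, teal}; by pigeonhole those values go to them, so strike pink, teal from K, L, M, N.
M has just one choice, so M = grey. So L can't be grey.
No further eliminations apply; N can still be any of green, orange, purple.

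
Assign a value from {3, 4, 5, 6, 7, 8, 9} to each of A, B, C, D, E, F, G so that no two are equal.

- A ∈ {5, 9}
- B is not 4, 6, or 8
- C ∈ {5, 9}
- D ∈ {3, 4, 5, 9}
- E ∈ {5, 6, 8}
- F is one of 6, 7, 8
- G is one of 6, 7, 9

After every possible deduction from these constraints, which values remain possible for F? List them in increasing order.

6, 7, 8

The 7 variables together cover exactly {3, 4, 5, 6, 7, 8, 9} — 7 values for 7 variables — and 4 appears only in D's list, so D = 4.
The 6 still-open variables together cover exactly {3, 5, 6, 7, 8, 9} — 6 values for 6 variables — and 3 appears only in B's list, so B = 3.
The 2 variables A and C are confined to {5, 9}, which locks those values in; drop them from E, G.
No further eliminations apply; F can still be any of 6, 7, 8.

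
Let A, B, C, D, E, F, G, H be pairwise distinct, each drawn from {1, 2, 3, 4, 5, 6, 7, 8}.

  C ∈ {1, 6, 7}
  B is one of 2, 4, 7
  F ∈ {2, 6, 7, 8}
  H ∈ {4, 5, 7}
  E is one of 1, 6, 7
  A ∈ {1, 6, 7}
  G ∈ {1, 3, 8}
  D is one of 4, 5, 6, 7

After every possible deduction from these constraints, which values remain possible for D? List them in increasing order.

The 8 variables together cover exactly {1, 2, 3, 4, 5, 6, 7, 8} — 8 values for 8 variables — and 3 appears only in G's list, so G = 3.
The 7 still-open variables together cover exactly {1, 2, 4, 5, 6, 7, 8} — 7 values for 7 variables — and 8 appears only in F's list, so F = 8.
Among the 6 still-open variables, 2 fits only B (and all 6 values in {1, 2, 4, 5, 6, 7} must be used), so B = 2.
A, C, E between them cover only {1, 6, 7} — a naked triple. Remove those values from D, H.
No further eliminations apply; D can still be any of 4, 5.

4, 5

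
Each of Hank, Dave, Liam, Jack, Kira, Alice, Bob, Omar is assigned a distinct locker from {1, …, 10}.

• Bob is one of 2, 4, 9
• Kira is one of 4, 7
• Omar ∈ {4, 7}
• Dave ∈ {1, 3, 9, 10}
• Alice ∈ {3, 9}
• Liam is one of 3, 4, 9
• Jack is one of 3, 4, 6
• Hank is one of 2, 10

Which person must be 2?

Among the 8 variables, 1 fits only Dave (and all 8 values in {1, 2, 3, 4, 6, 7, 9, 10} must be used), so Dave = 1.
Among the 7 still-open variables, 6 fits only Jack (and all 7 values in {2, 3, 4, 6, 7, 9, 10} must be used), so Jack = 6.
Among the 6 still-open variables, 10 fits only Hank (and all 6 values in {2, 3, 4, 7, 9, 10} must be used), so Hank = 10.
The 5 still-open variables together cover exactly {2, 3, 4, 7, 9} — 5 values for 5 variables — and 2 appears only in Bob's list, so Bob = 2.

Bob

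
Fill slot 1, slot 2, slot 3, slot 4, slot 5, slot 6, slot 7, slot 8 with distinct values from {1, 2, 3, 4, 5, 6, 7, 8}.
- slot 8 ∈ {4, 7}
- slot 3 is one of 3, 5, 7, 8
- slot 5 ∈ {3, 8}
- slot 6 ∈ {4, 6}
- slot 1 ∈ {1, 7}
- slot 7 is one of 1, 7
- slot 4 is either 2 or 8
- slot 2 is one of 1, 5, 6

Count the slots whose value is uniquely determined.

4

The 8 variables draw from only 8 values {1, 2, 3, 4, 5, 6, 7, 8}, so each is used; only slot 4 can be 2, hence slot 4 = 2.
slot 1 and slot 7 share exactly the 2 values {1, 7}; by pigeonhole those values go to them, so strike 1, 7 from slot 2, slot 3, slot 8.
That leaves slot 8 = 4. Strike 4 from slot 6.
slot 6 has just one choice, so slot 6 = 6. Remove 6 from slot 2.
slot 2 has just one choice, so slot 2 = 5. Eliminate 5 elsewhere: slot 3.
Determined: slot 2=5, slot 4=2, slot 6=6, slot 8=4. The other slots each still have more than one consistent value. That makes 4.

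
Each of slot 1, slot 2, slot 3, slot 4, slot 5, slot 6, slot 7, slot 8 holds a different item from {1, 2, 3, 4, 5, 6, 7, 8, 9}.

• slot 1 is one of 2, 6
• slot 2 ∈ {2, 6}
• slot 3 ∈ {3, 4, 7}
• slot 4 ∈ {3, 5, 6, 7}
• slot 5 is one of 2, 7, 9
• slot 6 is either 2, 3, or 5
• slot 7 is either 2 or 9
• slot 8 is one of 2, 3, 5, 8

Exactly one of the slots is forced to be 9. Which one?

Among the 8 variables, 4 fits only slot 3 (and all 8 values in {2, 3, 4, 5, 6, 7, 8, 9} must be used), so slot 3 = 4.
Among the 7 still-open variables, 8 fits only slot 8 (and all 7 values in {2, 3, 5, 6, 7, 8, 9} must be used), so slot 8 = 8.
slot 1 and slot 2 share exactly the 2 values {2, 6}; by pigeonhole those values go to them, so strike 2, 6 from slot 4, slot 5, slot 6, slot 7.
So 9 goes to slot 7.

slot 7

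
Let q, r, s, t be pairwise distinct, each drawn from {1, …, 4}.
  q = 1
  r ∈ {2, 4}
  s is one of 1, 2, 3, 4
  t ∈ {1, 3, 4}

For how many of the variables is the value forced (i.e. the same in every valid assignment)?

q must be 1 (only option left). Eliminate 1 elsewhere: s, t.
Determined: q=1. The other variables each still have more than one consistent value. That makes 1.

1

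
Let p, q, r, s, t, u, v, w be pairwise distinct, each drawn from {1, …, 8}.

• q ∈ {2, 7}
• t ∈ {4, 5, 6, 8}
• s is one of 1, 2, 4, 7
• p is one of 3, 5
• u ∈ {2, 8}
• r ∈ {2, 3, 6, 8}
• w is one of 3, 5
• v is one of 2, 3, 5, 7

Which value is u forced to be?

Among the 8 variables, 1 fits only s (and all 8 values in {1, 2, 3, 4, 5, 6, 7, 8} must be used), so s = 1.
The 7 still-open variables together cover exactly {2, 3, 4, 5, 6, 7, 8} — 7 values for 7 variables — and 4 appears only in t's list, so t = 4.
The 6 still-open variables together cover exactly {2, 3, 5, 6, 7, 8} — 6 values for 6 variables — and 6 appears only in r's list, so r = 6.
Among the 5 still-open variables, 8 fits only u (and all 5 values in {2, 3, 5, 7, 8} must be used), so u = 8.

8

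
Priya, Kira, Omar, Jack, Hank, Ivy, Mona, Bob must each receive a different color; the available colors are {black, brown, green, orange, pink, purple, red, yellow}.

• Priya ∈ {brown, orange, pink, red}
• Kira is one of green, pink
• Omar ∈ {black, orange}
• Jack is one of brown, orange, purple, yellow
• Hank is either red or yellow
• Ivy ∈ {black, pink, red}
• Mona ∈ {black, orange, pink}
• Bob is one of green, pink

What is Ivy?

red

Among the 8 variables, purple fits only Jack (and all 8 values in {black, brown, green, orange, pink, purple, red, yellow} must be used), so Jack = purple.
Among the 7 still-open variables, brown fits only Priya (and all 7 values in {black, brown, green, orange, pink, red, yellow} must be used), so Priya = brown.
The 6 still-open variables together cover exactly {black, green, orange, pink, red, yellow} — 6 values for 6 variables — and yellow appears only in Hank's list, so Hank = yellow.
The 5 still-open variables draw from only 5 values {black, green, orange, pink, red}, so each is used; only Ivy can be red, hence Ivy = red.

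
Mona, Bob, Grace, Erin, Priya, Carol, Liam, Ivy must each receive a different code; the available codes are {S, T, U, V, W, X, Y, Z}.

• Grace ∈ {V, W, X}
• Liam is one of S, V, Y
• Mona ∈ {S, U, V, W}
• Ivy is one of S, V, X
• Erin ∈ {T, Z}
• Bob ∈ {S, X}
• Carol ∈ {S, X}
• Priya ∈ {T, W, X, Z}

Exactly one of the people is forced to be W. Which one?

Among the 8 variables, U fits only Mona (and all 8 values in {S, T, U, V, W, X, Y, Z} must be used), so Mona = U.
The 7 still-open variables together cover exactly {S, T, V, W, X, Y, Z} — 7 values for 7 variables — and Y appears only in Liam's list, so Liam = Y.
The 2 variables Bob and Carol are confined to {S, X}, which locks those values in; drop them from Grace, Priya, Ivy.
Ivy has just one choice, so Ivy = V. So Grace can't be V.
So W goes to Grace.

Grace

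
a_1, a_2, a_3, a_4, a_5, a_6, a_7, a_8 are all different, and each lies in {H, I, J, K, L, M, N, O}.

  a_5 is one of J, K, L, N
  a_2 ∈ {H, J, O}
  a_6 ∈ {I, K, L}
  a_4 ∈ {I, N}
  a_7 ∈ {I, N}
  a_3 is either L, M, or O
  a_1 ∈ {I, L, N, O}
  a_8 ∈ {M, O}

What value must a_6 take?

Among the 8 variables, H fits only a_2 (and all 8 values in {H, I, J, K, L, M, N, O} must be used), so a_2 = H.
The 7 still-open variables together cover exactly {I, J, K, L, M, N, O} — 7 values for 7 variables — and J appears only in a_5's list, so a_5 = J.
The 6 still-open variables draw from only 6 values {I, K, L, M, N, O}, so each is used; only a_6 can be K, hence a_6 = K.

K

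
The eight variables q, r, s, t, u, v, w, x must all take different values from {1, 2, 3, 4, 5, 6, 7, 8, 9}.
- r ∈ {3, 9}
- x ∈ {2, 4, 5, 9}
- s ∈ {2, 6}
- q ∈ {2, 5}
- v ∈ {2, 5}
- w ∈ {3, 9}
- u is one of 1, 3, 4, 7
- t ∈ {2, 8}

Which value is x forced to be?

q and v share exactly the 2 values {2, 5}; by pigeonhole those values go to them, so strike 2, 5 from s, t, x.
s's domain is down to {6}, so s = 6.
t's domain is down to {8}, so t = 8.
The 2 variables r and w are confined to {3, 9}, which locks those values in; drop them from u, x.
So x = 4.

4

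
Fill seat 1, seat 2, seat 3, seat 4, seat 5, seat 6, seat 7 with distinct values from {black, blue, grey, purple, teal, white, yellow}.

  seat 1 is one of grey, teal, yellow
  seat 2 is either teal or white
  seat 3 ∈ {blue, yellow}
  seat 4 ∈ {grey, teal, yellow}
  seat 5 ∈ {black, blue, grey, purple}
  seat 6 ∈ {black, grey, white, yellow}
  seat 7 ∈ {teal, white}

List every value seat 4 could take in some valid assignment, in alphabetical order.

grey, yellow

Among the 7 variables, purple fits only seat 5 (and all 7 values in {black, blue, grey, purple, teal, white, yellow} must be used), so seat 5 = purple.
The 6 still-open variables draw from only 6 values {black, blue, grey, teal, white, yellow}, so each is used; only seat 6 can be black, hence seat 6 = black.
The 5 still-open variables draw from only 5 values {blue, grey, teal, white, yellow}, so each is used; only seat 3 can be blue, hence seat 3 = blue.
The 2 variables seat 2 and seat 7 are confined to {teal, white}, which locks those values in; drop them from seat 1, seat 4.
No further eliminations apply; seat 4 can still be any of grey, yellow.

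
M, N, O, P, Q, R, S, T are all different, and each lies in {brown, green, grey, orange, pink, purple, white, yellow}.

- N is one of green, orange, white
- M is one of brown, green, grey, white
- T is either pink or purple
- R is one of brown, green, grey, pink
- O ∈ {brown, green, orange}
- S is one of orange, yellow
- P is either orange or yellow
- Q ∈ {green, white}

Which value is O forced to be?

brown

Among the 8 variables, purple fits only T (and all 8 values in {brown, green, grey, orange, pink, purple, white, yellow} must be used), so T = purple.
Among the 7 still-open variables, pink fits only R (and all 7 values in {brown, green, grey, orange, pink, white, yellow} must be used), so R = pink.
The 6 still-open variables together cover exactly {brown, green, grey, orange, white, yellow} — 6 values for 6 variables — and grey appears only in M's list, so M = grey.
The 5 still-open variables draw from only 5 values {brown, green, orange, white, yellow}, so each is used; only O can be brown, hence O = brown.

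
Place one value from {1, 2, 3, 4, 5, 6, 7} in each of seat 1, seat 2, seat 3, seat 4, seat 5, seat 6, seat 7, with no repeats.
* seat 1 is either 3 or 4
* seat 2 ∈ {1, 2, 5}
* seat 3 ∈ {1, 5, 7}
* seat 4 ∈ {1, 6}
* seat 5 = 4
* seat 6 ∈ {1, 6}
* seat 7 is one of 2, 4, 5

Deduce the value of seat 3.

7

seat 5's domain is down to {4}, so seat 5 = 4. Eliminate 4 elsewhere: seat 1, seat 7.
seat 1 must be 3 (only option left).
The 5 still-open variables together cover exactly {1, 2, 5, 6, 7} — 5 values for 5 variables — and 7 appears only in seat 3's list, so seat 3 = 7.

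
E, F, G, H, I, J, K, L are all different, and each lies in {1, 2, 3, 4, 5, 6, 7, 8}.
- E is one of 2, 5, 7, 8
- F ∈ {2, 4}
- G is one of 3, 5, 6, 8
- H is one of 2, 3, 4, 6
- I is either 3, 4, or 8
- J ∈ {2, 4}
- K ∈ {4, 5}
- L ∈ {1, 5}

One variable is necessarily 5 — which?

The 8 variables together cover exactly {1, 2, 3, 4, 5, 6, 7, 8} — 8 values for 8 variables — and 1 appears only in L's list, so L = 1.
Among the 7 still-open variables, 7 fits only E (and all 7 values in {2, 3, 4, 5, 6, 7, 8} must be used), so E = 7.
The 2 variables F and J are confined to {2, 4}, which locks those values in; drop them from H, I, K.
So 5 goes to K.

K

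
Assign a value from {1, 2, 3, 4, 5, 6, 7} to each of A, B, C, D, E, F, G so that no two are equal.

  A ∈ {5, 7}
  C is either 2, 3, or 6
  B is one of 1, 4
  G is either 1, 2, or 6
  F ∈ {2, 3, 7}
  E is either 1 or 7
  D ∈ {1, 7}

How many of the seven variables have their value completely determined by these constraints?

2

The 7 variables together cover exactly {1, 2, 3, 4, 5, 6, 7} — 7 values for 7 variables — and 4 appears only in B's list, so B = 4.
The 6 still-open variables draw from only 6 values {1, 2, 3, 5, 6, 7}, so each is used; only A can be 5, hence A = 5.
The 2 variables D and E are confined to {1, 7}, which locks those values in; drop them from F, G.
Determined: A=5, B=4. The other variables each still have more than one consistent value. That makes 2.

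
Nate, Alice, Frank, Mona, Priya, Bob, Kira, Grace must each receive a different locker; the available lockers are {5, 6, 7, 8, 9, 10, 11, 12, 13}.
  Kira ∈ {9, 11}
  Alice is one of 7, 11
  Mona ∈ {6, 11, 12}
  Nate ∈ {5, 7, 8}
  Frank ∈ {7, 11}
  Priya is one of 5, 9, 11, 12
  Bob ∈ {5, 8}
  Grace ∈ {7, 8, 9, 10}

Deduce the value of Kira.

9

Among the 8 variables, 6 fits only Mona (and all 8 values in {5, 6, 7, 8, 9, 10, 11, 12} must be used), so Mona = 6.
Among the 7 still-open variables, 10 fits only Grace (and all 7 values in {5, 7, 8, 9, 10, 11, 12} must be used), so Grace = 10.
The 6 still-open variables draw from only 6 values {5, 7, 8, 9, 11, 12}, so each is used; only Priya can be 12, hence Priya = 12.
The 5 still-open variables together cover exactly {5, 7, 8, 9, 11} — 5 values for 5 variables — and 9 appears only in Kira's list, so Kira = 9.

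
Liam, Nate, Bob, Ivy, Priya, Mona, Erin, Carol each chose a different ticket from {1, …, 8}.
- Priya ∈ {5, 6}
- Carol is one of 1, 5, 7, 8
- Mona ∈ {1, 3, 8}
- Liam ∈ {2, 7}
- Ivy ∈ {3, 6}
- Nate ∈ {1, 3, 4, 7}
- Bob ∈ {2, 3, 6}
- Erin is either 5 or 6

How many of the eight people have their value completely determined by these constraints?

4

The 8 variables together cover exactly {1, 2, 3, 4, 5, 6, 7, 8} — 8 values for 8 variables — and 4 appears only in Nate's list, so Nate = 4.
Priya and Erin between them cover only {5, 6} — a naked pair. Remove those values from Bob, Ivy, Carol.
Ivy must be 3 (only option left). So Bob, Mona can't be 3.
Bob's domain is down to {2}, so Bob = 2. Strike 2 from Liam.
Liam has just one choice, so Liam = 7. Eliminate 7 elsewhere: Carol.
Determined: Liam=7, Nate=4, Bob=2, Ivy=3. The other people each still have more than one consistent value. That makes 4.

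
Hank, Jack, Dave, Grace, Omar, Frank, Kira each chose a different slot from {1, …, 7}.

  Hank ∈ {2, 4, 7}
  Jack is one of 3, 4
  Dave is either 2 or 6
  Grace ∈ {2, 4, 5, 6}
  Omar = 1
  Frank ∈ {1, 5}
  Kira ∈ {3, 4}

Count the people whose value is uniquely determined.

3

Omar must be 1 (only option left). Eliminate 1 elsewhere: Frank.
Frank's domain is down to {5}, so Frank = 5. So Grace can't be 5.
Among the 5 still-open variables, 7 fits only Hank (and all 5 values in {2, 3, 4, 6, 7} must be used), so Hank = 7.
The 2 variables Jack and Kira are confined to {3, 4}, which locks those values in; drop them from Grace.
Determined: Hank=7, Omar=1, Frank=5. The other people each still have more than one consistent value. That makes 3.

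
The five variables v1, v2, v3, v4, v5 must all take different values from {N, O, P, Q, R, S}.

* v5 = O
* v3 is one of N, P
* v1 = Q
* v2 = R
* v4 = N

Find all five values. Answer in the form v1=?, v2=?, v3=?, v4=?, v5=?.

v1's domain is down to {Q}, so v1 = Q.
That leaves v2 = R.
v4 must be N (only option left). Eliminate N elsewhere: v3.
v5's domain is down to {O}, so v5 = O.
v3 has just one choice, so v3 = P.

v1=Q, v2=R, v3=P, v4=N, v5=O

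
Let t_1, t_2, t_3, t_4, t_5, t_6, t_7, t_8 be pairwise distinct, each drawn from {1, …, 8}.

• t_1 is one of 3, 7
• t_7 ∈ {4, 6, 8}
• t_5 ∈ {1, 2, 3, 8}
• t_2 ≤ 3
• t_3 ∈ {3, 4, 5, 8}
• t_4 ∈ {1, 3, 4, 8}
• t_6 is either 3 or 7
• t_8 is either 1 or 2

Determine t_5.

8

The 8 variables together cover exactly {1, 2, 3, 4, 5, 6, 7, 8} — 8 values for 8 variables — and 5 appears only in t_3's list, so t_3 = 5.
The 7 still-open variables together cover exactly {1, 2, 3, 4, 6, 7, 8} — 7 values for 7 variables — and 6 appears only in t_7's list, so t_7 = 6.
Among the 6 still-open variables, 4 fits only t_4 (and all 6 values in {1, 2, 3, 4, 7, 8} must be used), so t_4 = 4.
Among the 5 still-open variables, 8 fits only t_5 (and all 5 values in {1, 2, 3, 7, 8} must be used), so t_5 = 8.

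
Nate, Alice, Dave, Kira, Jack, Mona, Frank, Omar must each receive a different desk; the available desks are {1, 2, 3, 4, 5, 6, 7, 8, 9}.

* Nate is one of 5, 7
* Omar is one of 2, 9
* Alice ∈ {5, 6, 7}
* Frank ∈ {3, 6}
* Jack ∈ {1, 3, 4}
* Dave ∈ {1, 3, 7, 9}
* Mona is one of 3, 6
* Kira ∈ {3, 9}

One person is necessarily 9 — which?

The 8 variables together cover exactly {1, 2, 3, 4, 5, 6, 7, 9} — 8 values for 8 variables — and 2 appears only in Omar's list, so Omar = 2.
The 7 still-open variables draw from only 7 values {1, 3, 4, 5, 6, 7, 9}, so each is used; only Jack can be 4, hence Jack = 4.
The 6 still-open variables draw from only 6 values {1, 3, 5, 6, 7, 9}, so each is used; only Dave can be 1, hence Dave = 1.
Among the 5 still-open variables, 9 fits only Kira (and all 5 values in {3, 5, 6, 7, 9} must be used), so Kira = 9.

Kira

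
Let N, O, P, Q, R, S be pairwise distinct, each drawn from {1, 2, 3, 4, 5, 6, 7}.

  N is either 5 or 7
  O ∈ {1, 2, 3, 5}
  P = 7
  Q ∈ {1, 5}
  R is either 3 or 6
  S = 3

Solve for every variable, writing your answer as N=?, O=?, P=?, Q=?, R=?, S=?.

P must be 7 (only option left). Remove 7 from N.
S's domain is down to {3}, so S = 3. Strike 3 from O, R.
That leaves N = 5. Remove 5 from O, Q.
Q has just one choice, so Q = 1. Eliminate 1 elsewhere: O.
R has just one choice, so R = 6.
That leaves O = 2.

N=5, O=2, P=7, Q=1, R=6, S=3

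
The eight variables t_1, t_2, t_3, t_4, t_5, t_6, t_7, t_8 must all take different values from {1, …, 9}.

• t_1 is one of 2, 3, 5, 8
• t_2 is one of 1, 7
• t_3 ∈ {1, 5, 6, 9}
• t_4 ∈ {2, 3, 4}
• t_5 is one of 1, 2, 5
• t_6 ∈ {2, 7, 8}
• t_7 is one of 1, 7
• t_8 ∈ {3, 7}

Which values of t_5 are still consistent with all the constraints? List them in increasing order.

2, 5

The 2 variables t_2 and t_7 are confined to {1, 7}, which locks those values in; drop them from t_3, t_5, t_6, t_8.
t_8 must be 3 (only option left). So t_1, t_4 can't be 3.
The 3 variables t_1, t_5, t_6 are confined to {2, 5, 8}, which locks those values in; drop them from t_3, t_4.
t_4 has just one choice, so t_4 = 4.
No further eliminations apply; t_5 can still be any of 2, 5.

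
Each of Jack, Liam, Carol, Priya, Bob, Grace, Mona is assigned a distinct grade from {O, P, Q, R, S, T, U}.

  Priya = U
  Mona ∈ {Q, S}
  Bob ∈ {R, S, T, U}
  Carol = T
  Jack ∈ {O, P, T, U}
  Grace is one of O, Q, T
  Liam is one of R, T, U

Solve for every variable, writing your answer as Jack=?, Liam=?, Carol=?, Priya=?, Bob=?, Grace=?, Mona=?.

Carol must be T (only option left). Strike T from Jack, Liam, Bob, Grace.
Priya has just one choice, so Priya = U. Remove U from Jack, Liam, Bob.
Liam must be R (only option left). So Bob can't be R.
Bob's domain is down to {S}, so Bob = S. Remove S from Mona.
Mona has just one choice, so Mona = Q. Eliminate Q elsewhere: Grace.
That leaves Grace = O. Remove O from Jack.
Jack's domain is down to {P}, so Jack = P.

Jack=P, Liam=R, Carol=T, Priya=U, Bob=S, Grace=O, Mona=Q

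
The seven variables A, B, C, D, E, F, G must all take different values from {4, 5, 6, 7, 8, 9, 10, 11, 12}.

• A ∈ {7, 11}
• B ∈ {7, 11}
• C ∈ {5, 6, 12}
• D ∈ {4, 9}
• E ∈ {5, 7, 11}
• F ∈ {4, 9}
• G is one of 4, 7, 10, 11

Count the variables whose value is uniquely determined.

2

The 2 variables A and B are confined to {7, 11}, which locks those values in; drop them from E, G.
That leaves E = 5. Remove 5 from C.
The 2 variables D and F are confined to {4, 9}, which locks those values in; drop them from G.
That leaves G = 10.
Determined: E=5, G=10. The other variables each still have more than one consistent value. That makes 2.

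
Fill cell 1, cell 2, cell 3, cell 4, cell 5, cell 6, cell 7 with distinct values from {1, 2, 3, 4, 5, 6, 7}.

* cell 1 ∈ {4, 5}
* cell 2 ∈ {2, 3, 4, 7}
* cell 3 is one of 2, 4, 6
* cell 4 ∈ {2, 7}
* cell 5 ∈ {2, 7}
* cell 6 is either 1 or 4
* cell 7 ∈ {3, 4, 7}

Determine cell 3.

6

Among the 7 variables, 1 fits only cell 6 (and all 7 values in {1, 2, 3, 4, 5, 6, 7} must be used), so cell 6 = 1.
The 6 still-open variables together cover exactly {2, 3, 4, 5, 6, 7} — 6 values for 6 variables — and 5 appears only in cell 1's list, so cell 1 = 5.
The 5 still-open variables together cover exactly {2, 3, 4, 6, 7} — 5 values for 5 variables — and 6 appears only in cell 3's list, so cell 3 = 6.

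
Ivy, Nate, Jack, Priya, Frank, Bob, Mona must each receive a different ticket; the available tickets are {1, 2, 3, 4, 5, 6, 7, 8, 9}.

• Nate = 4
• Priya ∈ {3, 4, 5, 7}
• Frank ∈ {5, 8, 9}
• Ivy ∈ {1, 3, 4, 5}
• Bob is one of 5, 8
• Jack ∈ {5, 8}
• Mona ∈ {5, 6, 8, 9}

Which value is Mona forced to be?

Nate must be 4 (only option left). So Ivy, Priya can't be 4.
Jack and Bob share exactly the 2 values {5, 8}; by pigeonhole those values go to them, so strike 5, 8 from Ivy, Priya, Frank, Mona.
That leaves Frank = 9. Eliminate 9 elsewhere: Mona.
So Mona = 6.

6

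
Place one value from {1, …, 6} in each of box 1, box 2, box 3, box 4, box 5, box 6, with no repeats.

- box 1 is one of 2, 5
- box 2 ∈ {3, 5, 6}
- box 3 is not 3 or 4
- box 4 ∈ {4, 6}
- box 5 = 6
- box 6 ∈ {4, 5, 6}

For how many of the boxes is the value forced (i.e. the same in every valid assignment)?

box 5 must be 6 (only option left). Strike 6 from box 2, box 3, box 4, box 6.
box 4 has just one choice, so box 4 = 4. Eliminate 4 elsewhere: box 6.
box 6's domain is down to {5}, so box 6 = 5. So box 1, box 2, box 3 can't be 5.
That leaves box 1 = 2. Remove 2 from box 3.
box 2 has just one choice, so box 2 = 3.
box 3's domain is down to {1}, so box 3 = 1.
Every box is fixed: box 1=2, box 2=3, box 3=1, box 4=4, box 5=6, box 6=5. That makes 6.

6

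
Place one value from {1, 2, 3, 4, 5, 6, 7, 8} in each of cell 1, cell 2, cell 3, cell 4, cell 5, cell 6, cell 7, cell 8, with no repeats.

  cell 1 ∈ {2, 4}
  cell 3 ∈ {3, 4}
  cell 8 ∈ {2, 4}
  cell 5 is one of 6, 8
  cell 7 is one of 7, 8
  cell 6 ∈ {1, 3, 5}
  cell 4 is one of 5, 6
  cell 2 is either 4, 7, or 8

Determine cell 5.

Among the 8 variables, 1 fits only cell 6 (and all 8 values in {1, 2, 3, 4, 5, 6, 7, 8} must be used), so cell 6 = 1.
The 7 still-open variables together cover exactly {2, 3, 4, 5, 6, 7, 8} — 7 values for 7 variables — and 3 appears only in cell 3's list, so cell 3 = 3.
The 6 still-open variables together cover exactly {2, 4, 5, 6, 7, 8} — 6 values for 6 variables — and 5 appears only in cell 4's list, so cell 4 = 5.
The 5 still-open variables draw from only 5 values {2, 4, 6, 7, 8}, so each is used; only cell 5 can be 6, hence cell 5 = 6.

6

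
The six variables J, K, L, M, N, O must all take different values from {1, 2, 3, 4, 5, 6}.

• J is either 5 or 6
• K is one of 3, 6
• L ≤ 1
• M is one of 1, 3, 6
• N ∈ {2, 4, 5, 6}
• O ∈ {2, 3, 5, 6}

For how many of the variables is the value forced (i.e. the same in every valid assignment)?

L has just one choice, so L = 1. So M can't be 1.
The 5 still-open variables together cover exactly {2, 3, 4, 5, 6} — 5 values for 5 variables — and 4 appears only in N's list, so N = 4.
Among the 4 still-open variables, 2 fits only O (and all 4 values in {2, 3, 5, 6} must be used), so O = 2.
Among the 3 still-open variables, 5 fits only J (and all 3 values in {3, 5, 6} must be used), so J = 5.
Determined: J=5, L=1, N=4, O=2. The other variables each still have more than one consistent value. That makes 4.

4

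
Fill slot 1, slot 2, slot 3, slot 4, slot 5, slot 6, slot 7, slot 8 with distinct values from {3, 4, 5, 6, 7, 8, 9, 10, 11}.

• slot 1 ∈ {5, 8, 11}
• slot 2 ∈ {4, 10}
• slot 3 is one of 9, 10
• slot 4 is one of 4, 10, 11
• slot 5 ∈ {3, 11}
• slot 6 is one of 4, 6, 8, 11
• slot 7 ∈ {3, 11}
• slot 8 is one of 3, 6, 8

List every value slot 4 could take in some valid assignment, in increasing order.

4, 10

Among the 8 variables, 5 fits only slot 1 (and all 8 values in {3, 4, 5, 6, 8, 9, 10, 11} must be used), so slot 1 = 5.
The 7 still-open variables draw from only 7 values {3, 4, 6, 8, 9, 10, 11}, so each is used; only slot 3 can be 9, hence slot 3 = 9.
slot 5 and slot 7 between them cover only {3, 11} — a naked pair. Remove those values from slot 4, slot 6, slot 8.
slot 2 and slot 4 between them cover only {4, 10} — a naked pair. Remove those values from slot 6.
No further eliminations apply; slot 4 can still be any of 4, 10.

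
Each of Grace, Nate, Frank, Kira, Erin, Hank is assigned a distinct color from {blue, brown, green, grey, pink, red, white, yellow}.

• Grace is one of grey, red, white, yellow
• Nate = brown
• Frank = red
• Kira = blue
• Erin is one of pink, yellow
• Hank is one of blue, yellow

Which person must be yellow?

Hank

Nate must be brown (only option left).
Frank must be red (only option left). So Grace can't be red.
That leaves Kira = blue. So Hank can't be blue.
So yellow goes to Hank.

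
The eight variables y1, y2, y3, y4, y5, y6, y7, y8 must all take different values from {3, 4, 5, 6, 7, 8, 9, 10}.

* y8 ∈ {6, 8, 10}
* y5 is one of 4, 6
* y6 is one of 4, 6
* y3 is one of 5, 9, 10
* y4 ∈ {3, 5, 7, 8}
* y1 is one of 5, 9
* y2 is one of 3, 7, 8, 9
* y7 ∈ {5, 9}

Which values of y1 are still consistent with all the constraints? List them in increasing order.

y1 and y7 share exactly the 2 values {5, 9}; by pigeonhole those values go to them, so strike 5, 9 from y2, y3, y4.
y3 must be 10 (only option left). Eliminate 10 elsewhere: y8.
y5 and y6 between them cover only {4, 6} — a naked pair. Remove those values from y8.
y8 must be 8 (only option left). Strike 8 from y2, y4.
No further eliminations apply; y1 can still be any of 5, 9.

5, 9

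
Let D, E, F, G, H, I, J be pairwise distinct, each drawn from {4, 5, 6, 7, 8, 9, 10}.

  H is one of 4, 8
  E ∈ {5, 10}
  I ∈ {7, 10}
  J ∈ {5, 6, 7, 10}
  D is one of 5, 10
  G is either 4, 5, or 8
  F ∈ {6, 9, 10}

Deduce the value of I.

The 7 variables draw from only 7 values {4, 5, 6, 7, 8, 9, 10}, so each is used; only F can be 9, hence F = 9.
The 6 still-open variables draw from only 6 values {4, 5, 6, 7, 8, 10}, so each is used; only J can be 6, hence J = 6.
The 5 still-open variables together cover exactly {4, 5, 7, 8, 10} — 5 values for 5 variables — and 7 appears only in I's list, so I = 7.

7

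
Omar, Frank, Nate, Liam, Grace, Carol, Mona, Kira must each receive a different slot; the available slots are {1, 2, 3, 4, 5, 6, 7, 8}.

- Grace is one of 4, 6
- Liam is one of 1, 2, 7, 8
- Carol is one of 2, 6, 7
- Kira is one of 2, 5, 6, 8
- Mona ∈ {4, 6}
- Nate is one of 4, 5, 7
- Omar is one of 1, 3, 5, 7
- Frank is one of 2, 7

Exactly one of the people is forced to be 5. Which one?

The 8 variables draw from only 8 values {1, 2, 3, 4, 5, 6, 7, 8}, so each is used; only Omar can be 3, hence Omar = 3.
The 7 still-open variables draw from only 7 values {1, 2, 4, 5, 6, 7, 8}, so each is used; only Liam can be 1, hence Liam = 1.
The 6 still-open variables draw from only 6 values {2, 4, 5, 6, 7, 8}, so each is used; only Kira can be 8, hence Kira = 8.
The 5 still-open variables draw from only 5 values {2, 4, 5, 6, 7}, so each is used; only Nate can be 5, hence Nate = 5.

Nate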